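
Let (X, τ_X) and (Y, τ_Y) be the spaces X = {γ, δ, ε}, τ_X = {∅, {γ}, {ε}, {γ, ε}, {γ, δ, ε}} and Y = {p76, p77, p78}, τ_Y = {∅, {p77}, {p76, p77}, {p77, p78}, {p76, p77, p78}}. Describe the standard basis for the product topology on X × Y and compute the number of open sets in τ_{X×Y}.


Basis B = {∅ × ∅, {γ} × {p77}, {ε} × {p77}, {γ} × {p76, p77}, {γ} × {p77, p78}, {γ, ε} × {p77}, {ε} × {p76, p77}, {ε} × {p77, p78}, {γ} × {p76, p77, p78}, {γ, δ, ε} × {p77}, {ε} × {p76, p77, p78}, {γ, ε} × {p76, p77}, {γ, ε} × {p77, p78}, {γ, ε} × {p76, p77, p78}, {γ, δ, ε} × {p76, p77}, {γ, δ, ε} × {p77, p78}, {γ, δ, ε} × {p76, p77, p78}}; |τ_{X×Y}| = 50.

Enumerate products U × V with U ∈ τ_X, V ∈ τ_Y (deduplicated):
  ∅ × ∅ = {} (∅)
  {γ} × {p77} = {(γ,p77)}
  {ε} × {p77} = {(ε,p77)}
  {γ} × {p76, p77} = {(γ,p76), (γ,p77)}
  {γ} × {p77, p78} = {(γ,p77), (γ,p78)}
  {γ, ε} × {p77} = {(γ,p77), (ε,p77)}
  {ε} × {p76, p77} = {(ε,p76), (ε,p77)}
  {ε} × {p77, p78} = {(ε,p77), (ε,p78)}
  {γ} × {p76, p77, p78} = {(γ,p76), (γ,p77), (γ,p78)}
  {γ, δ, ε} × {p77} = {(γ,p77), (δ,p77), (ε,p77)}
  {ε} × {p76, p77, p78} = {(ε,p76), (ε,p77), (ε,p78)}
  {γ, ε} × {p76, p77} = {(γ,p76), (γ,p77), (ε,p76), (ε,p77)}
  {γ, ε} × {p77, p78} = {(γ,p77), (γ,p78), (ε,p77), (ε,p78)}
  {γ, ε} × {p76, p77, p78} = {(γ,p76), (γ,p77), (γ,p78), (ε,p76), (ε,p77), (ε,p78)}
  {γ, δ, ε} × {p76, p77} = {(γ,p76), (γ,p77), (δ,p76), (δ,p77), (ε,p76), (ε,p77)}
  {γ, δ, ε} × {p77, p78} = {(γ,p77), (γ,p78), (δ,p77), (δ,p78), (ε,p77), (ε,p78)}
  {γ, δ, ε} × {p76, p77, p78} = {(γ,p76), (γ,p77), (γ,p78), (δ,p76), (δ,p77), (δ,p78), (ε,p76), (ε,p77), (ε,p78)}
These 17 distinct sets form the basis B.
Close under arbitrary unions to get τ_{X×Y}; counting gives |τ_{X×Y}| = 50.


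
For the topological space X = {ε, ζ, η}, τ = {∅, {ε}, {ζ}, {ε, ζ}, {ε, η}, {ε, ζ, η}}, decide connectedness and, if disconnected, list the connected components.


(X, τ) is disconnected; components = [{ζ}, {ε, η}].

Find clopen sets (U ∈ τ with X ∖ U ∈ τ):
  U = ∅, X ∖ U = {ε, ζ, η} — both open, so U is clopen.
  U = {ζ}, X ∖ U = {ε, η} — both open, so U is clopen.
  U = {ε, η}, X ∖ U = {ζ} — both open, so U is clopen.
  U = {ε, ζ, η}, X ∖ U = ∅ — both open, so U is clopen.
Nontrivial clopen(s) exist: e.g. {ζ}. So (X, τ) is disconnected.
Compute connected components by grouping points that agree on all clopens:
  component: {ζ}
  component: {ε, η}


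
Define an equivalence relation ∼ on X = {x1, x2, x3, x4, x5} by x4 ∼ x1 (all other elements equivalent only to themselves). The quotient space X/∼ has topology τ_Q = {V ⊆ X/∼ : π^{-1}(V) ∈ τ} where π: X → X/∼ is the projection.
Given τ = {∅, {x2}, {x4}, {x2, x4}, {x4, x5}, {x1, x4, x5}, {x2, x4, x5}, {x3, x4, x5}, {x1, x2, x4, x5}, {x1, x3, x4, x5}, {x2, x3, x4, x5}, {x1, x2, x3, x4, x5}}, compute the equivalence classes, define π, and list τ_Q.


X/∼ = {[x1=x4], [x2], [x3], [x5]}; |τ_Q| = 6.

Equivalence classes: [x1=x4], [x2], [x3], [x5].
Quotient map π: X → X/∼ sends x1 ↦ [x1=x4], x2 ↦ [x2], x3 ↦ [x3], x4 ↦ [x1=x4], x5 ↦ [x5].
For each subset V ⊆ X/∼, compute π^{-1}(V) ⊆ X and check whether π^{-1}(V) ∈ τ. V is open in τ_Q iff π^{-1}(V) ∈ τ.
  V = {}: π^{-1}(V) = ∅ ∈ τ ✓.
  V = {[x1=x4]}: π^{-1}(V) = {x1, x4} ∉ τ ✗.
  V = {[x2]}: π^{-1}(V) = {x2} ∈ τ ✓.
  V = {[x1=x4], [x2]}: π^{-1}(V) = {x1, x2, x4} ∉ τ ✗.
  V = {[x3]}: π^{-1}(V) = {x3} ∉ τ ✗.
  V = {[x1=x4], [x3]}: π^{-1}(V) = {x1, x3, x4} ∉ τ ✗.
  V = {[x2], [x3]}: π^{-1}(V) = {x2, x3} ∉ τ ✗.
  V = {[x1=x4], [x2], [x3]}: π^{-1}(V) = {x1, x2, x3, x4} ∉ τ ✗.
  V = {[x5]}: π^{-1}(V) = {x5} ∉ τ ✗.
  V = {[x1=x4], [x5]}: π^{-1}(V) = {x1, x4, x5} ∈ τ ✓.
  V = {[x2], [x5]}: π^{-1}(V) = {x2, x5} ∉ τ ✗.
  V = {[x1=x4], [x2], [x5]}: π^{-1}(V) = {x1, x2, x4, x5} ∈ τ ✓.
  V = {[x3], [x5]}: π^{-1}(V) = {x3, x5} ∉ τ ✗.
  V = {[x1=x4], [x3], [x5]}: π^{-1}(V) = {x1, x3, x4, x5} ∈ τ ✓.
  V = {[x2], [x3], [x5]}: π^{-1}(V) = {x2, x3, x5} ∉ τ ✗.
  V = {[x1=x4], [x2], [x3], [x5]}: π^{-1}(V) = {x1, x2, x3, x4, x5} ∈ τ ✓.
Open sets in the quotient: τ_Q = {{}, {[x2]}, {[x1=x4], [x5]}, {[x1=x4], [x2], [x5]}, {[x1=x4], [x3], [x5]}, {[x1=x4], [x2], [x3], [x5]}} (6 elements).


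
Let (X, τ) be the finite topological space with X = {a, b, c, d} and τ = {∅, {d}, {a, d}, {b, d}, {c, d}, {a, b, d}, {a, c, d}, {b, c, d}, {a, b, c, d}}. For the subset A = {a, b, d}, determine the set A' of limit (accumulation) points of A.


A' = {a, b, c}

For each x ∈ X, list the open sets U ∈ τ with x ∈ U, then check whether U ∩ (A ∖ {x}) ≠ ∅ for every such U.
  x = a: opens ∋ x are {a, d}, {a, b, d}, {a, c, d}, {a, b, c, d}; each meets A ∖ {a}, so x IS a limit point.
  x = b: opens ∋ x are {b, d}, {a, b, d}, {b, c, d}, {a, b, c, d}; each meets A ∖ {b}, so x IS a limit point.
  x = c: opens ∋ x are {c, d}, {a, c, d}, {b, c, d}, {a, b, c, d}; each meets A ∖ {c}, so x IS a limit point.
  x = d: open {d} ∋ x has {d} ∩ (A ∖ {d}) = ∅, so x is NOT a limit point.
Collecting: A' = {a, b, c}.


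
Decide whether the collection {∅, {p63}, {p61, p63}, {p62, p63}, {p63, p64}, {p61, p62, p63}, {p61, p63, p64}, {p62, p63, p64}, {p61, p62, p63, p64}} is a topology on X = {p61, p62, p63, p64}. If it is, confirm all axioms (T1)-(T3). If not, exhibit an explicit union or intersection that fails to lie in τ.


τ IS a topology on X.

Axiom (T1): ∅ ∈ τ? Yes; X ∈ τ? Yes.
Axiom (T2/T3): check pairwise unions and intersections of members of τ.
All pairwise intersections and unions checked — each lies in τ. Therefore τ satisfies (T1), (T2), (T3): it IS a topology on X.


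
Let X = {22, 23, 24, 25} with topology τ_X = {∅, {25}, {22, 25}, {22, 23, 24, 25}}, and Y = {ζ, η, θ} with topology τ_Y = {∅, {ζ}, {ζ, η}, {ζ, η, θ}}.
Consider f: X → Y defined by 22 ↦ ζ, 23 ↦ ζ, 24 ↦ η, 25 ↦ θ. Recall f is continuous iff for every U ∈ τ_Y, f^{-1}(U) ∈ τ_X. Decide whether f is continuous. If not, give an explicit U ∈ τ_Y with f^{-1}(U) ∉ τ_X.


f is NOT continuous.

Compute f^{-1}(U) for each U ∈ τ_Y:
  U = ∅: f^{-1}(U) = ∅ ∈ τ_X ✓.
  U = {ζ}: f^{-1}(U) = {22, 23} ∉ τ_X ✗.
  U = {ζ, η}: f^{-1}(U) = {22, 23, 24} ∉ τ_X ✗.
  U = {ζ, η, θ}: f^{-1}(U) = {22, 23, 24, 25} ∈ τ_X ✓.
Found U = {ζ} with f^{-1}(U) = {22, 23} not in τ_X. Therefore f is NOT continuous.


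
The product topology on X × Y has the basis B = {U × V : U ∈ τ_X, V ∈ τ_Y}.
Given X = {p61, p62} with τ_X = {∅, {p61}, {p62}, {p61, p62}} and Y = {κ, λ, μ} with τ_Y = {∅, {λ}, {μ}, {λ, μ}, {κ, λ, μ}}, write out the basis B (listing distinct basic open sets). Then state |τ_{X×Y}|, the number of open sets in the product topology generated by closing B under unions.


Basis B = {∅ × ∅, {p61} × {λ}, {p61} × {μ}, {p62} × {λ}, {p62} × {μ}, {p61} × {λ, μ}, {p61, p62} × {λ}, {p61, p62} × {μ}, {p62} × {λ, μ}, {p61} × {κ, λ, μ}, {p62} × {κ, λ, μ}, {p61, p62} × {λ, μ}, {p61, p62} × {κ, λ, μ}}; |τ_{X×Y}| = 25.

Enumerate products U × V with U ∈ τ_X, V ∈ τ_Y (deduplicated):
  ∅ × ∅ = {} (∅)
  {p61} × {λ} = {(p61,λ)}
  {p61} × {μ} = {(p61,μ)}
  {p62} × {λ} = {(p62,λ)}
  {p62} × {μ} = {(p62,μ)}
  {p61} × {λ, μ} = {(p61,λ), (p61,μ)}
  {p61, p62} × {λ} = {(p61,λ), (p62,λ)}
  {p61, p62} × {μ} = {(p61,μ), (p62,μ)}
  {p62} × {λ, μ} = {(p62,λ), (p62,μ)}
  {p61} × {κ, λ, μ} = {(p61,κ), (p61,λ), (p61,μ)}
  {p62} × {κ, λ, μ} = {(p62,κ), (p62,λ), (p62,μ)}
  {p61, p62} × {λ, μ} = {(p61,λ), (p61,μ), (p62,λ), (p62,μ)}
  {p61, p62} × {κ, λ, μ} = {(p61,κ), (p61,λ), (p61,μ), (p62,κ), (p62,λ), (p62,μ)}
These 13 distinct sets form the basis B.
Close under arbitrary unions to get τ_{X×Y}; counting gives |τ_{X×Y}| = 25.


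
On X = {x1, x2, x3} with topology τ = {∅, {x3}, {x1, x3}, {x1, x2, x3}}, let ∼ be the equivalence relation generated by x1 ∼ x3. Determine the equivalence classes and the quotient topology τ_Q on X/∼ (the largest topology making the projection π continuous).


X/∼ = {[x1=x3], [x2]}; |τ_Q| = 3.

Equivalence classes: [x1=x3], [x2].
Quotient map π: X → X/∼ sends x1 ↦ [x1=x3], x2 ↦ [x2], x3 ↦ [x1=x3].
For each subset V ⊆ X/∼, compute π^{-1}(V) ⊆ X and check whether π^{-1}(V) ∈ τ. V is open in τ_Q iff π^{-1}(V) ∈ τ.
  V = {}: π^{-1}(V) = ∅ ∈ τ ✓.
  V = {[x1=x3]}: π^{-1}(V) = {x1, x3} ∈ τ ✓.
  V = {[x2]}: π^{-1}(V) = {x2} ∉ τ ✗.
  V = {[x1=x3], [x2]}: π^{-1}(V) = {x1, x2, x3} ∈ τ ✓.
Open sets in the quotient: τ_Q = {{}, {[x1=x3]}, {[x1=x3], [x2]}} (3 elements).


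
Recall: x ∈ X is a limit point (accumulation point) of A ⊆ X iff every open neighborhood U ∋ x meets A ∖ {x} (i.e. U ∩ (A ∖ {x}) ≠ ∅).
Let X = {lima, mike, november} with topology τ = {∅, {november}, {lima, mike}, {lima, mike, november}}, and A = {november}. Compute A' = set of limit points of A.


A' = ∅

For each x ∈ X, list the open sets U ∈ τ with x ∈ U, then check whether U ∩ (A ∖ {x}) ≠ ∅ for every such U.
  x = lima: open {lima, mike} ∋ x has {lima, mike} ∩ (A ∖ {lima}) = ∅, so x is NOT a limit point.
  x = mike: open {lima, mike} ∋ x has {lima, mike} ∩ (A ∖ {mike}) = ∅, so x is NOT a limit point.
  x = november: open {november} ∋ x has {november} ∩ (A ∖ {november}) = ∅, so x is NOT a limit point.
Collecting: A' = ∅.


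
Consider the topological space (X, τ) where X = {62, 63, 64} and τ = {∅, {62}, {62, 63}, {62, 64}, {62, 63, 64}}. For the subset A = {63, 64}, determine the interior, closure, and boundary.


int(A) = ∅, cl(A) = {63, 64}, ∂A = {63, 64}.

Closed sets in (X, τ) are complements of opens:
  closed(X, τ) = {∅, {63}, {64}, {63, 64}, {62, 63, 64}}.
int(A) = ⋃ {U ∈ τ : U ⊆ A}. Opens contained in A: ∅.
Taking the union of these: int(A) = ∅.
cl(A) = ⋂ {C closed : A ⊆ C}. Closed sets containing A: {63, 64}, {62, 63, 64}.
Intersecting these: cl(A) = {63, 64}.
∂A = cl(A) ∖ int(A) = {63, 64} ∖ ∅ = {63, 64}.


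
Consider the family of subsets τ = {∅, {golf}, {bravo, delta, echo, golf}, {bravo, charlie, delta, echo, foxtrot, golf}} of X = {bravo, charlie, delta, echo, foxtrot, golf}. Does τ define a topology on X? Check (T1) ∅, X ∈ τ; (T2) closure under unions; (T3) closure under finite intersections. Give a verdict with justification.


τ IS a topology on X.

Axiom (T1): ∅ ∈ τ? Yes; X ∈ τ? Yes.
Axiom (T2/T3): check pairwise unions and intersections of members of τ.
All pairwise intersections and unions checked — each lies in τ. Therefore τ satisfies (T1), (T2), (T3): it IS a topology on X.


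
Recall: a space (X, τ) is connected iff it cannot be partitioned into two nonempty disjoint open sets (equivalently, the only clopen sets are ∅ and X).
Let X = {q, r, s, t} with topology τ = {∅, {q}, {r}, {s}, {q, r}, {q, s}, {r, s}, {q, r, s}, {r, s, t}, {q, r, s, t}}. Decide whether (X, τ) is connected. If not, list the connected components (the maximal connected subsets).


(X, τ) is disconnected; components = [{q}, {r, s, t}].

Find clopen sets (U ∈ τ with X ∖ U ∈ τ):
  U = ∅, X ∖ U = {q, r, s, t} — both open, so U is clopen.
  U = {q}, X ∖ U = {r, s, t} — both open, so U is clopen.
  U = {r, s, t}, X ∖ U = {q} — both open, so U is clopen.
  U = {q, r, s, t}, X ∖ U = ∅ — both open, so U is clopen.
Nontrivial clopen(s) exist: e.g. {q}. So (X, τ) is disconnected.
Compute connected components by grouping points that agree on all clopens:
  component: {q}
  component: {r, s, t}


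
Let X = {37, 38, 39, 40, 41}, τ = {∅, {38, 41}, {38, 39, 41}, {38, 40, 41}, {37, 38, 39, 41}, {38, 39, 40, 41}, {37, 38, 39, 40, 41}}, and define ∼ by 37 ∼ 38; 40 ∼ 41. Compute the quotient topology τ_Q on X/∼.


X/∼ = {[37=38], [39], [40=41]}; |τ_Q| = 2.

Equivalence classes: [37=38], [39], [40=41].
Quotient map π: X → X/∼ sends 37 ↦ [37=38], 38 ↦ [37=38], 39 ↦ [39], 40 ↦ [40=41], 41 ↦ [40=41].
For each subset V ⊆ X/∼, compute π^{-1}(V) ⊆ X and check whether π^{-1}(V) ∈ τ. V is open in τ_Q iff π^{-1}(V) ∈ τ.
  V = {}: π^{-1}(V) = ∅ ∈ τ ✓.
  V = {[37=38]}: π^{-1}(V) = {37, 38} ∉ τ ✗.
  V = {[39]}: π^{-1}(V) = {39} ∉ τ ✗.
  V = {[37=38], [39]}: π^{-1}(V) = {37, 38, 39} ∉ τ ✗.
  V = {[40=41]}: π^{-1}(V) = {40, 41} ∉ τ ✗.
  V = {[37=38], [40=41]}: π^{-1}(V) = {37, 38, 40, 41} ∉ τ ✗.
  V = {[39], [40=41]}: π^{-1}(V) = {39, 40, 41} ∉ τ ✗.
  V = {[37=38], [39], [40=41]}: π^{-1}(V) = {37, 38, 39, 40, 41} ∈ τ ✓.
Open sets in the quotient: τ_Q = {{}, {[37=38], [39], [40=41]}} (2 elements).


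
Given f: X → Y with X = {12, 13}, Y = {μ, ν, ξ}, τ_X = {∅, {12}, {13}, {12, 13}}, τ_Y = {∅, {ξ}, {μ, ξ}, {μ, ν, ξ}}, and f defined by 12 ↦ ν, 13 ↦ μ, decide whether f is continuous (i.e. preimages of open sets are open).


f IS continuous.

Compute f^{-1}(U) for each U ∈ τ_Y:
  U = ∅: f^{-1}(U) = ∅ ∈ τ_X ✓.
  U = {ξ}: f^{-1}(U) = ∅ ∈ τ_X ✓.
  U = {μ, ξ}: f^{-1}(U) = {13} ∈ τ_X ✓.
  U = {μ, ν, ξ}: f^{-1}(U) = {12, 13} ∈ τ_X ✓.
Every preimage lies in τ_X, so f IS continuous.


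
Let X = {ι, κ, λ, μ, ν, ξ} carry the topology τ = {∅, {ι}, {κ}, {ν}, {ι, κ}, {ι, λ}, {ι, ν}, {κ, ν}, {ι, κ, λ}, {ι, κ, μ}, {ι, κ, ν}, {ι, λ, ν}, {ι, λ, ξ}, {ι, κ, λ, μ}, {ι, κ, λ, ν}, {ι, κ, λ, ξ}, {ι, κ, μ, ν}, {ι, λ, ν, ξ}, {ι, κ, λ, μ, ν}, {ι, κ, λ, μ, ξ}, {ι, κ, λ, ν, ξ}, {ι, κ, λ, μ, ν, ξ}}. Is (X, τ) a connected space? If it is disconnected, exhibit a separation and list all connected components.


(X, τ) is disconnected; components = [{ν}, {ι, κ, λ, μ, ξ}].

Find clopen sets (U ∈ τ with X ∖ U ∈ τ):
  U = ∅, X ∖ U = {ι, κ, λ, μ, ν, ξ} — both open, so U is clopen.
  U = {ν}, X ∖ U = {ι, κ, λ, μ, ξ} — both open, so U is clopen.
  U = {ι, κ, λ, μ, ξ}, X ∖ U = {ν} — both open, so U is clopen.
  U = {ι, κ, λ, μ, ν, ξ}, X ∖ U = ∅ — both open, so U is clopen.
Nontrivial clopen(s) exist: e.g. {ι, κ, λ, μ, ξ}. So (X, τ) is disconnected.
Compute connected components by grouping points that agree on all clopens:
  component: {ν}
  component: {ι, κ, λ, μ, ξ}


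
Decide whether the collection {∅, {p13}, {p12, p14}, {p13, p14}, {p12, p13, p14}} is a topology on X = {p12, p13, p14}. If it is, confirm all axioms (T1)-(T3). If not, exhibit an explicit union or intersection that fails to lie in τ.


τ is NOT a topology on X.

Axiom (T1): ∅ ∈ τ? Yes; X ∈ τ? Yes.
Axiom (T2/T3): check pairwise unions and intersections of members of τ.
Counterexample for (T3): {p12, p14} ∩ {p13, p14} = {p14} ∉ τ. Therefore τ is NOT a topology.


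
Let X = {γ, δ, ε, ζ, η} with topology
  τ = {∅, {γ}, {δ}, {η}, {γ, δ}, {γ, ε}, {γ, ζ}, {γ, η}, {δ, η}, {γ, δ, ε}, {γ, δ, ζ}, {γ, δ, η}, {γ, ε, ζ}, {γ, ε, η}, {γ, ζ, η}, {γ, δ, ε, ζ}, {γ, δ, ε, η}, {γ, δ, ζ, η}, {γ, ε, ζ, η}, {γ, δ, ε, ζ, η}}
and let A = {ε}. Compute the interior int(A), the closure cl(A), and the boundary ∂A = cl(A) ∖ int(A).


int(A) = ∅, cl(A) = {ε}, ∂A = {ε}.

Closed sets in (X, τ) are complements of opens:
  closed(X, τ) = {∅, {δ}, {ε}, {ζ}, {η}, {δ, ε}, {δ, ζ}, {δ, η}, {ε, ζ}, {ε, η}, {ζ, η}, {γ, ε, ζ}, {δ, ε, ζ}, {δ, ε, η}, {δ, ζ, η}, {ε, ζ, η}, {γ, δ, ε, ζ}, {γ, ε, ζ, η}, {δ, ε, ζ, η}, {γ, δ, ε, ζ, η}}.
int(A) = ⋃ {U ∈ τ : U ⊆ A}. Opens contained in A: ∅.
Taking the union of these: int(A) = ∅.
cl(A) = ⋂ {C closed : A ⊆ C}. Closed sets containing A: {ε}, {δ, ε}, {ε, ζ}, {ε, η}, {γ, ε, ζ}, {δ, ε, ζ}, {δ, ε, η}, {ε, ζ, η}, {γ, δ, ε, ζ}, {γ, ε, ζ, η}, {δ, ε, ζ, η}, {γ, δ, ε, ζ, η}.
Intersecting these: cl(A) = {ε}.
∂A = cl(A) ∖ int(A) = {ε} ∖ ∅ = {ε}.


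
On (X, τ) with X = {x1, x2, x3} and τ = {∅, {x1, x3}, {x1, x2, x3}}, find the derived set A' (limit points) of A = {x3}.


A' = {x1, x2}

For each x ∈ X, list the open sets U ∈ τ with x ∈ U, then check whether U ∩ (A ∖ {x}) ≠ ∅ for every such U.
  x = x1: opens ∋ x are {x1, x3}, {x1, x2, x3}; each meets A ∖ {x1}, so x IS a limit point.
  x = x2: opens ∋ x are {x1, x2, x3}; each meets A ∖ {x2}, so x IS a limit point.
  x = x3: open {x1, x3} ∋ x has {x1, x3} ∩ (A ∖ {x3}) = ∅, so x is NOT a limit point.
Collecting: A' = {x1, x2}.


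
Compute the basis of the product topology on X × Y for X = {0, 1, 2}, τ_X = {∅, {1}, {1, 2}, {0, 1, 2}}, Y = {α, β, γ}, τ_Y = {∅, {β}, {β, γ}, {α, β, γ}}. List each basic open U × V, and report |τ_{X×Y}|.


Basis B = {∅ × ∅, {1} × {β}, {1} × {β, γ}, {1, 2} × {β}, {0, 1, 2} × {β}, {1} × {α, β, γ}, {1, 2} × {β, γ}, {0, 1, 2} × {β, γ}, {1, 2} × {α, β, γ}, {0, 1, 2} × {α, β, γ}}; |τ_{X×Y}| = 20.

Enumerate products U × V with U ∈ τ_X, V ∈ τ_Y (deduplicated):
  ∅ × ∅ = {} (∅)
  {1} × {β} = {(1,β)}
  {1} × {β, γ} = {(1,β), (1,γ)}
  {1, 2} × {β} = {(1,β), (2,β)}
  {0, 1, 2} × {β} = {(0,β), (1,β), (2,β)}
  {1} × {α, β, γ} = {(1,α), (1,β), (1,γ)}
  {1, 2} × {β, γ} = {(1,β), (1,γ), (2,β), (2,γ)}
  {0, 1, 2} × {β, γ} = {(0,β), (0,γ), (1,β), (1,γ), (2,β), (2,γ)}
  {1, 2} × {α, β, γ} = {(1,α), (1,β), (1,γ), (2,α), (2,β), (2,γ)}
  {0, 1, 2} × {α, β, γ} = {(0,α), (0,β), (0,γ), (1,α), (1,β), (1,γ), (2,α), (2,β), (2,γ)}
These 10 distinct sets form the basis B.
Close under arbitrary unions to get τ_{X×Y}; counting gives |τ_{X×Y}| = 20.


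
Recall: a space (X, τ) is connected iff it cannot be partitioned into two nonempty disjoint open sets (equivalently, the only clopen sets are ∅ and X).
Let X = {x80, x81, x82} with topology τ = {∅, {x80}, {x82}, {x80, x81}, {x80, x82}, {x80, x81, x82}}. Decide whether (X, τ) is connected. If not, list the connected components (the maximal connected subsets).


(X, τ) is disconnected; components = [{x82}, {x80, x81}].

Find clopen sets (U ∈ τ with X ∖ U ∈ τ):
  U = ∅, X ∖ U = {x80, x81, x82} — both open, so U is clopen.
  U = {x82}, X ∖ U = {x80, x81} — both open, so U is clopen.
  U = {x80, x81}, X ∖ U = {x82} — both open, so U is clopen.
  U = {x80, x81, x82}, X ∖ U = ∅ — both open, so U is clopen.
Nontrivial clopen(s) exist: e.g. {x82}. So (X, τ) is disconnected.
Compute connected components by grouping points that agree on all clopens:
  component: {x82}
  component: {x80, x81}


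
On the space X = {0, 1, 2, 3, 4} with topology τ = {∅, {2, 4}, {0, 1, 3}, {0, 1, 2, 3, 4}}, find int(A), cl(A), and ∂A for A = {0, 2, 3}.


int(A) = ∅, cl(A) = {0, 1, 2, 3, 4}, ∂A = {0, 1, 2, 3, 4}.

Closed sets in (X, τ) are complements of opens:
  closed(X, τ) = {∅, {2, 4}, {0, 1, 3}, {0, 1, 2, 3, 4}}.
int(A) = ⋃ {U ∈ τ : U ⊆ A}. Opens contained in A: ∅.
Taking the union of these: int(A) = ∅.
cl(A) = ⋂ {C closed : A ⊆ C}. Closed sets containing A: {0, 1, 2, 3, 4}.
Intersecting these: cl(A) = {0, 1, 2, 3, 4}.
∂A = cl(A) ∖ int(A) = {0, 1, 2, 3, 4} ∖ ∅ = {0, 1, 2, 3, 4}.


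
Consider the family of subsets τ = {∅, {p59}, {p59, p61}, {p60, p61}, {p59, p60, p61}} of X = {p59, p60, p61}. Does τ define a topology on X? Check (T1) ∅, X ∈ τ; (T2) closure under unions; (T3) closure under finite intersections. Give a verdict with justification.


τ is NOT a topology on X.

Axiom (T1): ∅ ∈ τ? Yes; X ∈ τ? Yes.
Axiom (T2/T3): check pairwise unions and intersections of members of τ.
Counterexample for (T3): {p59, p61} ∩ {p60, p61} = {p61} ∉ τ. Therefore τ is NOT a topology.


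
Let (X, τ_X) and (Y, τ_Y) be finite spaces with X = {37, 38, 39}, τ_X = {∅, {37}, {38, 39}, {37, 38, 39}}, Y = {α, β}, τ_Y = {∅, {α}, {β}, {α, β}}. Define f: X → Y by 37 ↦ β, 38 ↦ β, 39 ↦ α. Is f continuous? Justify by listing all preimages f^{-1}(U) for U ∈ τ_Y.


f is NOT continuous.

Compute f^{-1}(U) for each U ∈ τ_Y:
  U = ∅: f^{-1}(U) = ∅ ∈ τ_X ✓.
  U = {α}: f^{-1}(U) = {39} ∉ τ_X ✗.
  U = {β}: f^{-1}(U) = {37, 38} ∉ τ_X ✗.
  U = {α, β}: f^{-1}(U) = {37, 38, 39} ∈ τ_X ✓.
Found U = {α} with f^{-1}(U) = {39} not in τ_X. Therefore f is NOT continuous.


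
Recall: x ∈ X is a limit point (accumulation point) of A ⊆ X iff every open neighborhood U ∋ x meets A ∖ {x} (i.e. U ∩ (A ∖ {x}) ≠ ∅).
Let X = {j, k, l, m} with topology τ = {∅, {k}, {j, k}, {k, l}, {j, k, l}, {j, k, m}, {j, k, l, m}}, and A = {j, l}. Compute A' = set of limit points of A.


A' = {m}

For each x ∈ X, list the open sets U ∈ τ with x ∈ U, then check whether U ∩ (A ∖ {x}) ≠ ∅ for every such U.
  x = j: open {j, k} ∋ x has {j, k} ∩ (A ∖ {j}) = ∅, so x is NOT a limit point.
  x = k: open {k} ∋ x has {k} ∩ (A ∖ {k}) = ∅, so x is NOT a limit point.
  x = l: open {k, l} ∋ x has {k, l} ∩ (A ∖ {l}) = ∅, so x is NOT a limit point.
  x = m: opens ∋ x are {j, k, m}, {j, k, l, m}; each meets A ∖ {m}, so x IS a limit point.
Collecting: A' = {m}.


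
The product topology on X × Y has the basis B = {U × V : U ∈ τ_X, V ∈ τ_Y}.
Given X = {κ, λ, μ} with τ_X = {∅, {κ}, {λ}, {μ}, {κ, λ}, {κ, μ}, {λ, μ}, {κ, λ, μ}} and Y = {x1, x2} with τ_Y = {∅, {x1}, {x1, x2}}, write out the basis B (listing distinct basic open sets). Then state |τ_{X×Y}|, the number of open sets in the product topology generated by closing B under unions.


Basis B = {∅ × ∅, {κ} × {x1}, {λ} × {x1}, {μ} × {x1}, {κ} × {x1, x2}, {κ, λ} × {x1}, {κ, μ} × {x1}, {λ} × {x1, x2}, {λ, μ} × {x1}, {μ} × {x1, x2}, {κ, λ, μ} × {x1}, {κ, λ} × {x1, x2}, {κ, μ} × {x1, x2}, {λ, μ} × {x1, x2}, {κ, λ, μ} × {x1, x2}}; |τ_{X×Y}| = 27.

Enumerate products U × V with U ∈ τ_X, V ∈ τ_Y (deduplicated):
  ∅ × ∅ = {} (∅)
  {κ} × {x1} = {(κ,x1)}
  {λ} × {x1} = {(λ,x1)}
  {μ} × {x1} = {(μ,x1)}
  {κ} × {x1, x2} = {(κ,x1), (κ,x2)}
  {κ, λ} × {x1} = {(κ,x1), (λ,x1)}
  {κ, μ} × {x1} = {(κ,x1), (μ,x1)}
  {λ} × {x1, x2} = {(λ,x1), (λ,x2)}
  {λ, μ} × {x1} = {(λ,x1), (μ,x1)}
  {μ} × {x1, x2} = {(μ,x1), (μ,x2)}
  {κ, λ, μ} × {x1} = {(κ,x1), (λ,x1), (μ,x1)}
  {κ, λ} × {x1, x2} = {(κ,x1), (κ,x2), (λ,x1), (λ,x2)}
  {κ, μ} × {x1, x2} = {(κ,x1), (κ,x2), (μ,x1), (μ,x2)}
  {λ, μ} × {x1, x2} = {(λ,x1), (λ,x2), (μ,x1), (μ,x2)}
  {κ, λ, μ} × {x1, x2} = {(κ,x1), (κ,x2), (λ,x1), (λ,x2), (μ,x1), (μ,x2)}
These 15 distinct sets form the basis B.
Close under arbitrary unions to get τ_{X×Y}; counting gives |τ_{X×Y}| = 27.


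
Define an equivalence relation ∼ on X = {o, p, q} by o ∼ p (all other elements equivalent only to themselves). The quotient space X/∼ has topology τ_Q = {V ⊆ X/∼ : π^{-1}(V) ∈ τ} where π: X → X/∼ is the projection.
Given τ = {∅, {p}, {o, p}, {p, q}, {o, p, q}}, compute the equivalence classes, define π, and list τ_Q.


X/∼ = {[o=p], [q]}; |τ_Q| = 3.

Equivalence classes: [o=p], [q].
Quotient map π: X → X/∼ sends o ↦ [o=p], p ↦ [o=p], q ↦ [q].
For each subset V ⊆ X/∼, compute π^{-1}(V) ⊆ X and check whether π^{-1}(V) ∈ τ. V is open in τ_Q iff π^{-1}(V) ∈ τ.
  V = {}: π^{-1}(V) = ∅ ∈ τ ✓.
  V = {[o=p]}: π^{-1}(V) = {o, p} ∈ τ ✓.
  V = {[q]}: π^{-1}(V) = {q} ∉ τ ✗.
  V = {[o=p], [q]}: π^{-1}(V) = {o, p, q} ∈ τ ✓.
Open sets in the quotient: τ_Q = {{}, {[o=p]}, {[o=p], [q]}} (3 elements).


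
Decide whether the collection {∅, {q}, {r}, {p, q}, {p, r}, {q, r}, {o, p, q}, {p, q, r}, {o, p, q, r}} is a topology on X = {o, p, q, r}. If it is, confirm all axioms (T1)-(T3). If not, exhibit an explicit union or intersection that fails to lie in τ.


τ is NOT a topology on X.

Axiom (T1): ∅ ∈ τ? Yes; X ∈ τ? Yes.
Axiom (T2/T3): check pairwise unions and intersections of members of τ.
Counterexample for (T3): {p, q} ∩ {p, r} = {p} ∉ τ. Therefore τ is NOT a topology.


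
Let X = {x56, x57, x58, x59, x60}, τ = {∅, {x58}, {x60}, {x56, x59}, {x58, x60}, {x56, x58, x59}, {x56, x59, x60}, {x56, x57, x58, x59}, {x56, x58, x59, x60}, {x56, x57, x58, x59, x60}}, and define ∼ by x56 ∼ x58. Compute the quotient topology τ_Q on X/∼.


X/∼ = {[x56=x58], [x57], [x59], [x60]}; |τ_Q| = 6.

Equivalence classes: [x56=x58], [x57], [x59], [x60].
Quotient map π: X → X/∼ sends x56 ↦ [x56=x58], x57 ↦ [x57], x58 ↦ [x56=x58], x59 ↦ [x59], x60 ↦ [x60].
For each subset V ⊆ X/∼, compute π^{-1}(V) ⊆ X and check whether π^{-1}(V) ∈ τ. V is open in τ_Q iff π^{-1}(V) ∈ τ.
  V = {}: π^{-1}(V) = ∅ ∈ τ ✓.
  V = {[x56=x58]}: π^{-1}(V) = {x56, x58} ∉ τ ✗.
  V = {[x57]}: π^{-1}(V) = {x57} ∉ τ ✗.
  V = {[x56=x58], [x57]}: π^{-1}(V) = {x56, x57, x58} ∉ τ ✗.
  V = {[x59]}: π^{-1}(V) = {x59} ∉ τ ✗.
  V = {[x56=x58], [x59]}: π^{-1}(V) = {x56, x58, x59} ∈ τ ✓.
  V = {[x57], [x59]}: π^{-1}(V) = {x57, x59} ∉ τ ✗.
  V = {[x56=x58], [x57], [x59]}: π^{-1}(V) = {x56, x57, x58, x59} ∈ τ ✓.
  V = {[x60]}: π^{-1}(V) = {x60} ∈ τ ✓.
  V = {[x56=x58], [x60]}: π^{-1}(V) = {x56, x58, x60} ∉ τ ✗.
  V = {[x57], [x60]}: π^{-1}(V) = {x57, x60} ∉ τ ✗.
  V = {[x56=x58], [x57], [x60]}: π^{-1}(V) = {x56, x57, x58, x60} ∉ τ ✗.
  V = {[x59], [x60]}: π^{-1}(V) = {x59, x60} ∉ τ ✗.
  V = {[x56=x58], [x59], [x60]}: π^{-1}(V) = {x56, x58, x59, x60} ∈ τ ✓.
  V = {[x57], [x59], [x60]}: π^{-1}(V) = {x57, x59, x60} ∉ τ ✗.
  V = {[x56=x58], [x57], [x59], [x60]}: π^{-1}(V) = {x56, x57, x58, x59, x60} ∈ τ ✓.
Open sets in the quotient: τ_Q = {{}, {[x56=x58], [x59]}, {[x56=x58], [x57], [x59]}, {[x60]}, {[x56=x58], [x59], [x60]}, {[x56=x58], [x57], [x59], [x60]}} (6 elements).


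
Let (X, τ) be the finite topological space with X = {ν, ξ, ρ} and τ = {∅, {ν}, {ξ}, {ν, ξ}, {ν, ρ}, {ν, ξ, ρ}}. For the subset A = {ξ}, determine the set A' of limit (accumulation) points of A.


A' = ∅

For each x ∈ X, list the open sets U ∈ τ with x ∈ U, then check whether U ∩ (A ∖ {x}) ≠ ∅ for every such U.
  x = ν: open {ν} ∋ x has {ν} ∩ (A ∖ {ν}) = ∅, so x is NOT a limit point.
  x = ξ: open {ξ} ∋ x has {ξ} ∩ (A ∖ {ξ}) = ∅, so x is NOT a limit point.
  x = ρ: open {ν, ρ} ∋ x has {ν, ρ} ∩ (A ∖ {ρ}) = ∅, so x is NOT a limit point.
Collecting: A' = ∅.


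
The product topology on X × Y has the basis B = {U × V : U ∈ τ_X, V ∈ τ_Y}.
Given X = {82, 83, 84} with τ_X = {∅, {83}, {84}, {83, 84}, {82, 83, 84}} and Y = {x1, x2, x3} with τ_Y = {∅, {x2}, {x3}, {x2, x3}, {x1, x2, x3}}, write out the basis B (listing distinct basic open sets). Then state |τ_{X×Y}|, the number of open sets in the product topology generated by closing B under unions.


Basis B = {∅ × ∅, {83} × {x2}, {83} × {x3}, {84} × {x2}, {84} × {x3}, {83} × {x2, x3}, {83, 84} × {x2}, {83, 84} × {x3}, {84} × {x2, x3}, {82, 83, 84} × {x2}, {82, 83, 84} × {x3}, {83} × {x1, x2, x3}, {84} × {x1, x2, x3}, {83, 84} × {x2, x3}, {82, 83, 84} × {x2, x3}, {83, 84} × {x1, x2, x3}, {82, 83, 84} × {x1, x2, x3}}; |τ_{X×Y}| = 48.

Enumerate products U × V with U ∈ τ_X, V ∈ τ_Y (deduplicated):
  ∅ × ∅ = {} (∅)
  {83} × {x2} = {(83,x2)}
  {83} × {x3} = {(83,x3)}
  {84} × {x2} = {(84,x2)}
  {84} × {x3} = {(84,x3)}
  {83} × {x2, x3} = {(83,x2), (83,x3)}
  {83, 84} × {x2} = {(83,x2), (84,x2)}
  {83, 84} × {x3} = {(83,x3), (84,x3)}
  {84} × {x2, x3} = {(84,x2), (84,x3)}
  {82, 83, 84} × {x2} = {(82,x2), (83,x2), (84,x2)}
  {82, 83, 84} × {x3} = {(82,x3), (83,x3), (84,x3)}
  {83} × {x1, x2, x3} = {(83,x1), (83,x2), (83,x3)}
  {84} × {x1, x2, x3} = {(84,x1), (84,x2), (84,x3)}
  {83, 84} × {x2, x3} = {(83,x2), (83,x3), (84,x2), (84,x3)}
  {82, 83, 84} × {x2, x3} = {(82,x2), (82,x3), (83,x2), (83,x3), (84,x2), (84,x3)}
  {83, 84} × {x1, x2, x3} = {(83,x1), (83,x2), (83,x3), (84,x1), (84,x2), (84,x3)}
  {82, 83, 84} × {x1, x2, x3} = {(82,x1), (82,x2), (82,x3), (83,x1), (83,x2), (83,x3), (84,x1), (84,x2), (84,x3)}
These 17 distinct sets form the basis B.
Close under arbitrary unions to get τ_{X×Y}; counting gives |τ_{X×Y}| = 48.


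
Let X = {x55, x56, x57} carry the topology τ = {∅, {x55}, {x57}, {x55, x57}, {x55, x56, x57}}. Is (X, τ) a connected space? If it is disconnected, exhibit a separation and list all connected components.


(X, τ) is connected.

Find clopen sets (U ∈ τ with X ∖ U ∈ τ):
  U = ∅, X ∖ U = {x55, x56, x57} — both open, so U is clopen.
  U = {x55, x56, x57}, X ∖ U = ∅ — both open, so U is clopen.
Only trivial clopens (∅ and X) exist, so (X, τ) is connected.
Compute connected components by grouping points that agree on all clopens:
  component: {x55, x56, x57}


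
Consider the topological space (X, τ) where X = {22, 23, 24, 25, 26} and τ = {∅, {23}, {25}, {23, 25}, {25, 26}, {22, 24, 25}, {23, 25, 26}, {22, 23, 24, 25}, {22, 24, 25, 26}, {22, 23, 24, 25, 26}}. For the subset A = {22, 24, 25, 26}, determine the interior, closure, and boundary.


int(A) = {22, 24, 25, 26}, cl(A) = {22, 24, 25, 26}, ∂A = ∅.

Closed sets in (X, τ) are complements of opens:
  closed(X, τ) = {∅, {23}, {26}, {22, 24}, {23, 26}, {22, 23, 24}, {22, 24, 26}, {22, 23, 24, 26}, {22, 24, 25, 26}, {22, 23, 24, 25, 26}}.
int(A) = ⋃ {U ∈ τ : U ⊆ A}. Opens contained in A: ∅, {25}, {25, 26}, {22, 24, 25}, {22, 24, 25, 26}.
Taking the union of these: int(A) = {22, 24, 25, 26}.
cl(A) = ⋂ {C closed : A ⊆ C}. Closed sets containing A: {22, 24, 25, 26}, {22, 23, 24, 25, 26}.
Intersecting these: cl(A) = {22, 24, 25, 26}.
∂A = cl(A) ∖ int(A) = {22, 24, 25, 26} ∖ {22, 24, 25, 26} = ∅.


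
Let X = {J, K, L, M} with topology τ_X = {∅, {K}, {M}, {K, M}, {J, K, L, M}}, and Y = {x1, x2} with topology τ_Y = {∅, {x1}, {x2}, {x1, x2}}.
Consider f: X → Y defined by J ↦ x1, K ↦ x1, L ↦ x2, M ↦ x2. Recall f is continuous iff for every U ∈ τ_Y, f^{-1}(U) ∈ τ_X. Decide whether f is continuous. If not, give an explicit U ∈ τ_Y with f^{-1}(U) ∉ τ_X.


f is NOT continuous.

Compute f^{-1}(U) for each U ∈ τ_Y:
  U = ∅: f^{-1}(U) = ∅ ∈ τ_X ✓.
  U = {x1}: f^{-1}(U) = {J, K} ∉ τ_X ✗.
  U = {x2}: f^{-1}(U) = {L, M} ∉ τ_X ✗.
  U = {x1, x2}: f^{-1}(U) = {J, K, L, M} ∈ τ_X ✓.
Found U = {x1} with f^{-1}(U) = {J, K} not in τ_X. Therefore f is NOT continuous.


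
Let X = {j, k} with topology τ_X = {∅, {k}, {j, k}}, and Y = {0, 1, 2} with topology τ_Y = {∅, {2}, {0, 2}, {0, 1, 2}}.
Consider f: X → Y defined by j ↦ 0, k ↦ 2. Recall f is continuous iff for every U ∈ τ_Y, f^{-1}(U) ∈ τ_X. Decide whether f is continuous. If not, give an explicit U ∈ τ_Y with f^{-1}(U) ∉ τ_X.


f IS continuous.

Compute f^{-1}(U) for each U ∈ τ_Y:
  U = ∅: f^{-1}(U) = ∅ ∈ τ_X ✓.
  U = {2}: f^{-1}(U) = {k} ∈ τ_X ✓.
  U = {0, 2}: f^{-1}(U) = {j, k} ∈ τ_X ✓.
  U = {0, 1, 2}: f^{-1}(U) = {j, k} ∈ τ_X ✓.
Every preimage lies in τ_X, so f IS continuous.


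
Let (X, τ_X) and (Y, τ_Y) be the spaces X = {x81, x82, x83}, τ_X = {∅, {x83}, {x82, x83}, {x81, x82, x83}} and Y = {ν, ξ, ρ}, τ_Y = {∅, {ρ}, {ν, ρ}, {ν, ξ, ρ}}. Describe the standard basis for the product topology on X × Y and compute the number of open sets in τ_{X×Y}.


Basis B = {∅ × ∅, {x83} × {ρ}, {x82, x83} × {ρ}, {x83} × {ν, ρ}, {x81, x82, x83} × {ρ}, {x83} × {ν, ξ, ρ}, {x82, x83} × {ν, ρ}, {x81, x82, x83} × {ν, ρ}, {x82, x83} × {ν, ξ, ρ}, {x81, x82, x83} × {ν, ξ, ρ}}; |τ_{X×Y}| = 20.

Enumerate products U × V with U ∈ τ_X, V ∈ τ_Y (deduplicated):
  ∅ × ∅ = {} (∅)
  {x83} × {ρ} = {(x83,ρ)}
  {x82, x83} × {ρ} = {(x82,ρ), (x83,ρ)}
  {x83} × {ν, ρ} = {(x83,ν), (x83,ρ)}
  {x81, x82, x83} × {ρ} = {(x81,ρ), (x82,ρ), (x83,ρ)}
  {x83} × {ν, ξ, ρ} = {(x83,ν), (x83,ξ), (x83,ρ)}
  {x82, x83} × {ν, ρ} = {(x82,ν), (x82,ρ), (x83,ν), (x83,ρ)}
  {x81, x82, x83} × {ν, ρ} = {(x81,ν), (x81,ρ), (x82,ν), (x82,ρ), (x83,ν), (x83,ρ)}
  {x82, x83} × {ν, ξ, ρ} = {(x82,ν), (x82,ξ), (x82,ρ), (x83,ν), (x83,ξ), (x83,ρ)}
  {x81, x82, x83} × {ν, ξ, ρ} = {(x81,ν), (x81,ξ), (x81,ρ), (x82,ν), (x82,ξ), (x82,ρ), (x83,ν), (x83,ξ), (x83,ρ)}
These 10 distinct sets form the basis B.
Close under arbitrary unions to get τ_{X×Y}; counting gives |τ_{X×Y}| = 20.


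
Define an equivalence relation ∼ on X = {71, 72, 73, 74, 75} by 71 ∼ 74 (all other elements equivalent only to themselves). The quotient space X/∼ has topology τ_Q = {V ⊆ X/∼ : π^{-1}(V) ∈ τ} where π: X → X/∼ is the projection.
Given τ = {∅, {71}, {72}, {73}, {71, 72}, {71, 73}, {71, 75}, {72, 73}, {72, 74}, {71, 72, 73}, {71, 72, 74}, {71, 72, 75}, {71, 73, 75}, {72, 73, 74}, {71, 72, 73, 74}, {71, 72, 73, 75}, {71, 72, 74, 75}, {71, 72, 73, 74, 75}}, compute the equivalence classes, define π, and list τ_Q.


X/∼ = {[71=74], [72], [73], [75]}; |τ_Q| = 8.

Equivalence classes: [71=74], [72], [73], [75].
Quotient map π: X → X/∼ sends 71 ↦ [71=74], 72 ↦ [72], 73 ↦ [73], 74 ↦ [71=74], 75 ↦ [75].
For each subset V ⊆ X/∼, compute π^{-1}(V) ⊆ X and check whether π^{-1}(V) ∈ τ. V is open in τ_Q iff π^{-1}(V) ∈ τ.
  V = {}: π^{-1}(V) = ∅ ∈ τ ✓.
  V = {[71=74]}: π^{-1}(V) = {71, 74} ∉ τ ✗.
  V = {[72]}: π^{-1}(V) = {72} ∈ τ ✓.
  V = {[71=74], [72]}: π^{-1}(V) = {71, 72, 74} ∈ τ ✓.
  V = {[73]}: π^{-1}(V) = {73} ∈ τ ✓.
  V = {[71=74], [73]}: π^{-1}(V) = {71, 73, 74} ∉ τ ✗.
  V = {[72], [73]}: π^{-1}(V) = {72, 73} ∈ τ ✓.
  V = {[71=74], [72], [73]}: π^{-1}(V) = {71, 72, 73, 74} ∈ τ ✓.
  V = {[75]}: π^{-1}(V) = {75} ∉ τ ✗.
  V = {[71=74], [75]}: π^{-1}(V) = {71, 74, 75} ∉ τ ✗.
  V = {[72], [75]}: π^{-1}(V) = {72, 75} ∉ τ ✗.
  V = {[71=74], [72], [75]}: π^{-1}(V) = {71, 72, 74, 75} ∈ τ ✓.
  V = {[73], [75]}: π^{-1}(V) = {73, 75} ∉ τ ✗.
  V = {[71=74], [73], [75]}: π^{-1}(V) = {71, 73, 74, 75} ∉ τ ✗.
  V = {[72], [73], [75]}: π^{-1}(V) = {72, 73, 75} ∉ τ ✗.
  V = {[71=74], [72], [73], [75]}: π^{-1}(V) = {71, 72, 73, 74, 75} ∈ τ ✓.
Open sets in the quotient: τ_Q = {{}, {[72]}, {[71=74], [72]}, {[73]}, {[72], [73]}, {[71=74], [72], [73]}, {[71=74], [72], [75]}, {[71=74], [72], [73], [75]}} (8 elements).


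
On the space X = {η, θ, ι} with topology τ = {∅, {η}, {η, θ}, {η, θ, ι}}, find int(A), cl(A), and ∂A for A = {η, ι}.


int(A) = {η}, cl(A) = {η, θ, ι}, ∂A = {θ, ι}.

Closed sets in (X, τ) are complements of opens:
  closed(X, τ) = {∅, {ι}, {θ, ι}, {η, θ, ι}}.
int(A) = ⋃ {U ∈ τ : U ⊆ A}. Opens contained in A: ∅, {η}.
Taking the union of these: int(A) = {η}.
cl(A) = ⋂ {C closed : A ⊆ C}. Closed sets containing A: {η, θ, ι}.
Intersecting these: cl(A) = {η, θ, ι}.
∂A = cl(A) ∖ int(A) = {η, θ, ι} ∖ {η} = {θ, ι}.


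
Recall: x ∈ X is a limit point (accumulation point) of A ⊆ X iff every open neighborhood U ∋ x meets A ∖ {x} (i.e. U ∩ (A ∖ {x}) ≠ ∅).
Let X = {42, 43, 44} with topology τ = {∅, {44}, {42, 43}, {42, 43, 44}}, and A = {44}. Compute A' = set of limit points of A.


A' = ∅

For each x ∈ X, list the open sets U ∈ τ with x ∈ U, then check whether U ∩ (A ∖ {x}) ≠ ∅ for every such U.
  x = 42: open {42, 43} ∋ x has {42, 43} ∩ (A ∖ {42}) = ∅, so x is NOT a limit point.
  x = 43: open {42, 43} ∋ x has {42, 43} ∩ (A ∖ {43}) = ∅, so x is NOT a limit point.
  x = 44: open {44} ∋ x has {44} ∩ (A ∖ {44}) = ∅, so x is NOT a limit point.
Collecting: A' = ∅.


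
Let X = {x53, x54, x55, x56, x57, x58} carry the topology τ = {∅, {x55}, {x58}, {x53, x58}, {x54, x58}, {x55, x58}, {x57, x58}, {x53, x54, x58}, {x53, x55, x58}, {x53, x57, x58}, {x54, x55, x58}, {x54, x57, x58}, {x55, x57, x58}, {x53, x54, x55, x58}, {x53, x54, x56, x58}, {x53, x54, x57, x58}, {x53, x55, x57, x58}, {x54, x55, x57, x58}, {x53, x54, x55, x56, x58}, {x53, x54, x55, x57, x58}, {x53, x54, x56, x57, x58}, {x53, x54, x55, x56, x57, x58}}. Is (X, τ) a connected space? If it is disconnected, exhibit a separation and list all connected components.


(X, τ) is disconnected; components = [{x55}, {x53, x54, x56, x57, x58}].

Find clopen sets (U ∈ τ with X ∖ U ∈ τ):
  U = ∅, X ∖ U = {x53, x54, x55, x56, x57, x58} — both open, so U is clopen.
  U = {x55}, X ∖ U = {x53, x54, x56, x57, x58} — both open, so U is clopen.
  U = {x53, x54, x56, x57, x58}, X ∖ U = {x55} — both open, so U is clopen.
  U = {x53, x54, x55, x56, x57, x58}, X ∖ U = ∅ — both open, so U is clopen.
Nontrivial clopen(s) exist: e.g. {x55}. So (X, τ) is disconnected.
Compute connected components by grouping points that agree on all clopens:
  component: {x55}
  component: {x53, x54, x56, x57, x58}


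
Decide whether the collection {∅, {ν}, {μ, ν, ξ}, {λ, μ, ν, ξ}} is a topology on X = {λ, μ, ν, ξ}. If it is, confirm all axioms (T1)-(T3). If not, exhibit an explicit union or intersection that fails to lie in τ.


τ IS a topology on X.

Axiom (T1): ∅ ∈ τ? Yes; X ∈ τ? Yes.
Axiom (T2/T3): check pairwise unions and intersections of members of τ.
All pairwise intersections and unions checked — each lies in τ. Therefore τ satisfies (T1), (T2), (T3): it IS a topology on X.


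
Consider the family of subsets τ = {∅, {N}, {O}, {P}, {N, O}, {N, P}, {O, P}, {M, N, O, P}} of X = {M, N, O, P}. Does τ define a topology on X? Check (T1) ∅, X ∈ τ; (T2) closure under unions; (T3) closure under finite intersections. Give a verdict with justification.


τ is NOT a topology on X.

Axiom (T1): ∅ ∈ τ? Yes; X ∈ τ? Yes.
Axiom (T2/T3): check pairwise unions and intersections of members of τ.
Counterexample for (T2): {N} ∪ {O, P} = {N, O, P} ∉ τ. Therefore τ is NOT a topology.


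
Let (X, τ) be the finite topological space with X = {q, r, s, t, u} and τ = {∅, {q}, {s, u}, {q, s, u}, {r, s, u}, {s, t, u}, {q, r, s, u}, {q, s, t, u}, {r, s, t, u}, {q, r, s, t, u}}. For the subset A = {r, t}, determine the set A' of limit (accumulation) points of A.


A' = ∅

For each x ∈ X, list the open sets U ∈ τ with x ∈ U, then check whether U ∩ (A ∖ {x}) ≠ ∅ for every such U.
  x = q: open {q} ∋ x has {q} ∩ (A ∖ {q}) = ∅, so x is NOT a limit point.
  x = r: open {r, s, u} ∋ x has {r, s, u} ∩ (A ∖ {r}) = ∅, so x is NOT a limit point.
  x = s: open {s, u} ∋ x has {s, u} ∩ (A ∖ {s}) = ∅, so x is NOT a limit point.
  x = t: open {s, t, u} ∋ x has {s, t, u} ∩ (A ∖ {t}) = ∅, so x is NOT a limit point.
  x = u: open {s, u} ∋ x has {s, u} ∩ (A ∖ {u}) = ∅, so x is NOT a limit point.
Collecting: A' = ∅.


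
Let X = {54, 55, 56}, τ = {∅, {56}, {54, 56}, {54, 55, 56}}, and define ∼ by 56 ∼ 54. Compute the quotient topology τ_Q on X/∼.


X/∼ = {[54=56], [55]}; |τ_Q| = 3.

Equivalence classes: [54=56], [55].
Quotient map π: X → X/∼ sends 54 ↦ [54=56], 55 ↦ [55], 56 ↦ [54=56].
For each subset V ⊆ X/∼, compute π^{-1}(V) ⊆ X and check whether π^{-1}(V) ∈ τ. V is open in τ_Q iff π^{-1}(V) ∈ τ.
  V = {}: π^{-1}(V) = ∅ ∈ τ ✓.
  V = {[54=56]}: π^{-1}(V) = {54, 56} ∈ τ ✓.
  V = {[55]}: π^{-1}(V) = {55} ∉ τ ✗.
  V = {[54=56], [55]}: π^{-1}(V) = {54, 55, 56} ∈ τ ✓.
Open sets in the quotient: τ_Q = {{}, {[54=56]}, {[54=56], [55]}} (3 elements).


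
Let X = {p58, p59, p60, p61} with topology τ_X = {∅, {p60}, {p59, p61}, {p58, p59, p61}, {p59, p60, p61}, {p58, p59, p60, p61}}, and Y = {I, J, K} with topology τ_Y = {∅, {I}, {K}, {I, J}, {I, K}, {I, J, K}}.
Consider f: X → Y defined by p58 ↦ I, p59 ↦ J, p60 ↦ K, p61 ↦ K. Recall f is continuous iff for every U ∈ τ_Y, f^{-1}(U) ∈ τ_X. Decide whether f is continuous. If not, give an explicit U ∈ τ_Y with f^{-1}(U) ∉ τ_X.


f is NOT continuous.

Compute f^{-1}(U) for each U ∈ τ_Y:
  U = ∅: f^{-1}(U) = ∅ ∈ τ_X ✓.
  U = {I}: f^{-1}(U) = {p58} ∉ τ_X ✗.
  U = {K}: f^{-1}(U) = {p60, p61} ∉ τ_X ✗.
  U = {I, J}: f^{-1}(U) = {p58, p59} ∉ τ_X ✗.
  U = {I, K}: f^{-1}(U) = {p58, p60, p61} ∉ τ_X ✗.
  U = {I, J, K}: f^{-1}(U) = {p58, p59, p60, p61} ∈ τ_X ✓.
Found U = {I} with f^{-1}(U) = {p58} not in τ_X. Therefore f is NOT continuous.
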